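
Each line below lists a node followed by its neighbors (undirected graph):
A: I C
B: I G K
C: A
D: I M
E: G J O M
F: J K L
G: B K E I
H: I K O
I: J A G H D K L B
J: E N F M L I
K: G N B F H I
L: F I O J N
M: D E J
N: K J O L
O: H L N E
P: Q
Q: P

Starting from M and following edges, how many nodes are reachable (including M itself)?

15

BFS from M visits: M, J, E, D, N, L, I, F, O, G, K, H, B, A, C
Reachable nodes: 15 of 17 total.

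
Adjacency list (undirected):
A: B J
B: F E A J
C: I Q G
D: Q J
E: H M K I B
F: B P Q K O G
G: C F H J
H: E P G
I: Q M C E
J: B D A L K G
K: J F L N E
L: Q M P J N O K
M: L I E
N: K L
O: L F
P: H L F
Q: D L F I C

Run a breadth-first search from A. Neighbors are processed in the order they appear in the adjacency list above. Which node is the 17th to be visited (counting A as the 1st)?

Visit A; enqueue B, J → queue [B, J]
Visit B; enqueue F, E → queue [J, F, E]
Visit J; enqueue D, L, K, G → queue [F, E, D, L, K, G]
Visit F; enqueue P, Q, O → queue [E, D, L, K, G, P, Q, O]
Visit E; enqueue H, M, I → queue [D, L, K, G, P, Q, O, H, M, I]
Visit D → queue [L, K, G, P, Q, O, H, M, I]
Visit L; enqueue N → queue [K, G, P, Q, O, H, M, I, N]
Visit K → queue [G, P, Q, O, H, M, I, N]
Visit G; enqueue C → queue [P, Q, O, H, M, I, N, C]
Visit P → queue [Q, O, H, M, I, N, C]
Visit Q → queue [O, H, M, I, N, C]
Visit O → queue [H, M, I, N, C]
Visit H → queue [M, I, N, C]
Visit M → queue [I, N, C]
Visit I → queue [N, C]
Visit N → queue [C]
Visit C → queue []

Visit order: A, B, J, F, E, D, L, K, G, P, Q, O, H, M, I, N, C

C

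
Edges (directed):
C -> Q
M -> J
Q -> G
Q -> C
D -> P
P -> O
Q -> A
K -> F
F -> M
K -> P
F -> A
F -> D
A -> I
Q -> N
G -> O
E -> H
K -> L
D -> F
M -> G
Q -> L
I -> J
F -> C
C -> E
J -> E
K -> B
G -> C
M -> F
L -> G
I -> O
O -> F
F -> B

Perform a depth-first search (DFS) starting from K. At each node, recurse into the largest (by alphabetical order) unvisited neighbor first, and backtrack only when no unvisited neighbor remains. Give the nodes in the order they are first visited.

Visit K
K → P
P → O
O → F
F → M
M → J
J → E
E → H
M → G
G → C
C → Q
Q → N
Q → L
Q → A
A → I
F → D
F → B

K, P, O, F, M, J, E, H, G, C, Q, N, L, A, I, D, B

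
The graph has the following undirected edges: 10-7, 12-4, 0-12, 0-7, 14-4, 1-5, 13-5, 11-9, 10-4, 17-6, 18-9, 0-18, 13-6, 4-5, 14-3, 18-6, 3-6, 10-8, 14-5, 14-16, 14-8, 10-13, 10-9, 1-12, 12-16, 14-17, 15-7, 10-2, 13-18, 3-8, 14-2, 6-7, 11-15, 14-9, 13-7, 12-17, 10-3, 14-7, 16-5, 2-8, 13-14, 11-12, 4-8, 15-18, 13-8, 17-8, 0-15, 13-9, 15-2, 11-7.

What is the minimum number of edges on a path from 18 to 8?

2

Level 0: 18
Level 1: 0, 6, 9, 13, 15
Level 2: 2, 3, 5, 7, 8, 10, 11, 12, 14, 17
Level 3: 1, 4, 16
8 first appears at level 2.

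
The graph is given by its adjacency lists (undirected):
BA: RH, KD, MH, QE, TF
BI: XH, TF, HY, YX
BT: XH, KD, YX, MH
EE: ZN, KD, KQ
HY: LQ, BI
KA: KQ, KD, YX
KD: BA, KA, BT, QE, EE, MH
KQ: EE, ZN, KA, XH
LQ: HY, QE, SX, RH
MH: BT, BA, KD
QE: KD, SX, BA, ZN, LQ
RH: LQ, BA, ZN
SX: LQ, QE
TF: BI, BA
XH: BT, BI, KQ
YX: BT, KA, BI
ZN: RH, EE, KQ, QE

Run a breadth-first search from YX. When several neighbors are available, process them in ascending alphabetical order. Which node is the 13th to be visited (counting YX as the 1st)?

Visit YX; enqueue BI, BT, KA → queue [BI, BT, KA]
Visit BI; enqueue HY, TF, XH → queue [BT, KA, HY, TF, XH]
Visit BT; enqueue KD, MH → queue [KA, HY, TF, XH, KD, MH]
Visit KA; enqueue KQ → queue [HY, TF, XH, KD, MH, KQ]
Visit HY; enqueue LQ → queue [TF, XH, KD, MH, KQ, LQ]
Visit TF; enqueue BA → queue [XH, KD, MH, KQ, LQ, BA]
Visit XH → queue [KD, MH, KQ, LQ, BA]
Visit KD; enqueue EE, QE → queue [MH, KQ, LQ, BA, EE, QE]
Visit MH → queue [KQ, LQ, BA, EE, QE]
Visit KQ; enqueue ZN → queue [LQ, BA, EE, QE, ZN]
Visit LQ; enqueue RH, SX → queue [BA, EE, QE, ZN, RH, SX]
Visit BA → queue [EE, QE, ZN, RH, SX]
Visit EE → queue [QE, ZN, RH, SX]
Visit QE → queue [ZN, RH, SX]
Visit ZN → queue [RH, SX]
Visit RH → queue [SX]
Visit SX → queue []

Visit order: YX, BI, BT, KA, HY, TF, XH, KD, MH, KQ, LQ, BA, EE, QE, ZN, RH, SX

EE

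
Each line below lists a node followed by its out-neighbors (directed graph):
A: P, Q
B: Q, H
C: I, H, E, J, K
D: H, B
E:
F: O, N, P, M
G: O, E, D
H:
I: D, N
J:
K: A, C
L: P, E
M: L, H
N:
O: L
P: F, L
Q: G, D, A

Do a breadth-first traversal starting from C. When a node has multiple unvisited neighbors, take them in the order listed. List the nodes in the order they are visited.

C -> I -> H -> E -> J -> K -> D -> N -> A -> B -> P -> Q -> F -> L -> G -> O -> M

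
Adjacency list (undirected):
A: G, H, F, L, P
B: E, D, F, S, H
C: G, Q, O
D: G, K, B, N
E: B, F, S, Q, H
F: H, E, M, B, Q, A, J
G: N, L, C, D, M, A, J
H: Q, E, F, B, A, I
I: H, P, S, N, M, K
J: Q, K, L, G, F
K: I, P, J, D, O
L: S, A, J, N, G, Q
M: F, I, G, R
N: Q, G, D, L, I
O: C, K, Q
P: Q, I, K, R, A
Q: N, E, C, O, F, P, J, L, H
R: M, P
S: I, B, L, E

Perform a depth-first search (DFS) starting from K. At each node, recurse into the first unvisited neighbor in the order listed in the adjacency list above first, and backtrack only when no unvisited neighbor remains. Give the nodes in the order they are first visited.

K -> I -> H -> Q -> N -> G -> L -> S -> B -> E -> F -> M -> R -> P -> A -> J -> D -> C -> O

Visit K
K → I
I → H
H → Q
Q → N
N → G
G → L
L → S
S → B
B → E
E → F
F → M
M → R
R → P
P → A
F → J
B → D
G → C
C → O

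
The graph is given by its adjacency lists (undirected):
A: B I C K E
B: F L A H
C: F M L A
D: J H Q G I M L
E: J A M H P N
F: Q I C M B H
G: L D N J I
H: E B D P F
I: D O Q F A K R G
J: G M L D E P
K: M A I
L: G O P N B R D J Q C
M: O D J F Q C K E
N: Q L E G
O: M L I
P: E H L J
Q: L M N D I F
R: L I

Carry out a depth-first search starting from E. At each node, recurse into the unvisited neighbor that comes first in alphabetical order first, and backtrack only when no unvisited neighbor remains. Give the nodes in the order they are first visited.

E, A, B, F, C, L, D, G, I, K, M, J, P, H, O, Q, N, R

Visit E
E → A
A → B
B → F
F → C
C → L
L → D
D → G
G → I
I → K
K → M
M → J
J → P
P → H
M → O
M → Q
Q → N
I → R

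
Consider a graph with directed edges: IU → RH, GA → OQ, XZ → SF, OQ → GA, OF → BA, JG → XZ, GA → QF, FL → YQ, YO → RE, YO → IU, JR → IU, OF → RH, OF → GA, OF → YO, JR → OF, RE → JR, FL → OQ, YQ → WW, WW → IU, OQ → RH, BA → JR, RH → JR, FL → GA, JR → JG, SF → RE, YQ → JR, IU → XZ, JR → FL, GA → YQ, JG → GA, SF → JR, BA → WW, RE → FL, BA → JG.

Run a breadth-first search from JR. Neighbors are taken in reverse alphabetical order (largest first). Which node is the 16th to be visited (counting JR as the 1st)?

SF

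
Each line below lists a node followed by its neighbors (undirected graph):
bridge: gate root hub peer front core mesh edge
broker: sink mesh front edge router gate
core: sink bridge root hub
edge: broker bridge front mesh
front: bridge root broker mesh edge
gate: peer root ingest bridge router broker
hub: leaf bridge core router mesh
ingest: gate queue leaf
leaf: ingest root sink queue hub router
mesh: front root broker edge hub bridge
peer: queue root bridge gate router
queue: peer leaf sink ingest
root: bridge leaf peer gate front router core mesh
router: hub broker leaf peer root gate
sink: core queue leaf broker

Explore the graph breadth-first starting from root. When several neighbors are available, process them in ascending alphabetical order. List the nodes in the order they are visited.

root, bridge, core, front, gate, leaf, mesh, peer, router, edge, hub, sink, broker, ingest, queue

Visit root; enqueue bridge, core, front, gate, leaf, mesh, peer, router → queue [bridge, core, front, gate, leaf, mesh, peer, router]
Visit bridge; enqueue edge, hub → queue [core, front, gate, leaf, mesh, peer, router, edge, hub]
Visit core; enqueue sink → queue [front, gate, leaf, mesh, peer, router, edge, hub, sink]
Visit front; enqueue broker → queue [gate, leaf, mesh, peer, router, edge, hub, sink, broker]
Visit gate; enqueue ingest → queue [leaf, mesh, peer, router, edge, hub, sink, broker, ingest]
Visit leaf; enqueue queue → queue [mesh, peer, router, edge, hub, sink, broker, ingest, queue]
Visit mesh → queue [peer, router, edge, hub, sink, broker, ingest, queue]
Visit peer → queue [router, edge, hub, sink, broker, ingest, queue]
Visit router → queue [edge, hub, sink, broker, ingest, queue]
Visit edge → queue [hub, sink, broker, ingest, queue]
Visit hub → queue [sink, broker, ingest, queue]
Visit sink → queue [broker, ingest, queue]
Visit broker → queue [ingest, queue]
Visit ingest → queue [queue]
Visit queue → queue []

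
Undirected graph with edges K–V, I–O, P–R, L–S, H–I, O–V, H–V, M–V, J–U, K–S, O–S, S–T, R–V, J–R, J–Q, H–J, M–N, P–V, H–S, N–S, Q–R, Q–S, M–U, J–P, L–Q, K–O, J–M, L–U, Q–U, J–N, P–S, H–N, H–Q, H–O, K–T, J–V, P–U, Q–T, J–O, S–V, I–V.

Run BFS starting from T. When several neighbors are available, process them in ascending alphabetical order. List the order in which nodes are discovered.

Visit T; enqueue K, Q, S → queue [K, Q, S]
Visit K; enqueue O, V → queue [Q, S, O, V]
Visit Q; enqueue H, J, L, R, U → queue [S, O, V, H, J, L, R, U]
Visit S; enqueue N, P → queue [O, V, H, J, L, R, U, N, P]
Visit O; enqueue I → queue [V, H, J, L, R, U, N, P, I]
Visit V; enqueue M → queue [H, J, L, R, U, N, P, I, M]
Visit H → queue [J, L, R, U, N, P, I, M]
Visit J → queue [L, R, U, N, P, I, M]
Visit L → queue [R, U, N, P, I, M]
Visit R → queue [U, N, P, I, M]
Visit U → queue [N, P, I, M]
Visit N → queue [P, I, M]
Visit P → queue [I, M]
Visit I → queue [M]
Visit M → queue []

T → K → Q → S → O → V → H → J → L → R → U → N → P → I → M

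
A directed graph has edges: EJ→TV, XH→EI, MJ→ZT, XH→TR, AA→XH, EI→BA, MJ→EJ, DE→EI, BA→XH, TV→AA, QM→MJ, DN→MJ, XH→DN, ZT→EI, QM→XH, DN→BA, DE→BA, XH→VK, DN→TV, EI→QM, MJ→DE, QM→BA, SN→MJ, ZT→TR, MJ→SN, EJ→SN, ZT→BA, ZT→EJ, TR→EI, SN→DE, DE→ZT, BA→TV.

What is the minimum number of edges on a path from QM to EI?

2

Level 0: QM
Level 1: BA, MJ, XH
Level 2: DE, DN, EI, EJ, SN, TR, TV, VK, ZT
Level 3: AA
EI first appears at level 2.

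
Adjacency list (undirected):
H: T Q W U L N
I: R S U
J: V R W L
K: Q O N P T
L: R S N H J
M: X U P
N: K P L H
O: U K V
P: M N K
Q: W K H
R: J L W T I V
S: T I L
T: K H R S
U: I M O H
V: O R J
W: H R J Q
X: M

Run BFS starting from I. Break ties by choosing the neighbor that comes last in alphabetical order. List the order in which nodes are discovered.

I, U, S, R, O, M, H, T, L, W, V, J, K, X, P, Q, N

Visit I; enqueue U, S, R → queue [U, S, R]
Visit U; enqueue O, M, H → queue [S, R, O, M, H]
Visit S; enqueue T, L → queue [R, O, M, H, T, L]
Visit R; enqueue W, V, J → queue [O, M, H, T, L, W, V, J]
Visit O; enqueue K → queue [M, H, T, L, W, V, J, K]
Visit M; enqueue X, P → queue [H, T, L, W, V, J, K, X, P]
Visit H; enqueue Q, N → queue [T, L, W, V, J, K, X, P, Q, N]
Visit T → queue [L, W, V, J, K, X, P, Q, N]
Visit L → queue [W, V, J, K, X, P, Q, N]
Visit W → queue [V, J, K, X, P, Q, N]
Visit V → queue [J, K, X, P, Q, N]
Visit J → queue [K, X, P, Q, N]
Visit K → queue [X, P, Q, N]
Visit X → queue [P, Q, N]
Visit P → queue [Q, N]
Visit Q → queue [N]
Visit N → queue []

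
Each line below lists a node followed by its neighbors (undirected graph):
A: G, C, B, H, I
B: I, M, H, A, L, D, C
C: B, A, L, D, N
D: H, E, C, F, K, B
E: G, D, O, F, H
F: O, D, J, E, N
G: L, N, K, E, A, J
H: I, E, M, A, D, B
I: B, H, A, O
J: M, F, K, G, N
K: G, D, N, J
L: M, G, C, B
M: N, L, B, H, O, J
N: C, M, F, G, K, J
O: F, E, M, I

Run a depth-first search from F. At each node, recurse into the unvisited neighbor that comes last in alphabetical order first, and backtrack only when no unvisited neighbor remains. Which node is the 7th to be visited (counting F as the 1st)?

G

Visit F
F → O
O → M
M → N
N → K
K → J
J → G
G → L
L → C
C → D
D → H
H → I
I → B
B → A
H → E

Visit order: F, O, M, N, K, J, G, L, C, D, H, I, B, A, E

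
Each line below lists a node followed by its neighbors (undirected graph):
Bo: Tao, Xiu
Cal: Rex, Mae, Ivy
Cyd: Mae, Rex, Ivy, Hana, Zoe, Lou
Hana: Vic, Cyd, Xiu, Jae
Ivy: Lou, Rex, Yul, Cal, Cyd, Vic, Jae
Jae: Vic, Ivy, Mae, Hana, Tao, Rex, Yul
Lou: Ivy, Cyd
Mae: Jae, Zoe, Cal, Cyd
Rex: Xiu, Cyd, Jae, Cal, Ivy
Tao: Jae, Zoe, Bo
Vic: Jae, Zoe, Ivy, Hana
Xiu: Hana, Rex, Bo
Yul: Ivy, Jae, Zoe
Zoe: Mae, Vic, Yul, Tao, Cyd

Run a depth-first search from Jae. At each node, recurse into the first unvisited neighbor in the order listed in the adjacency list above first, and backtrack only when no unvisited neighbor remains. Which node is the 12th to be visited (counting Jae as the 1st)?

Visit Jae
Jae → Vic
Vic → Zoe
Zoe → Mae
Mae → Cal
Cal → Rex
Rex → Xiu
Xiu → Hana
Hana → Cyd
Cyd → Ivy
Ivy → Lou
Ivy → Yul
Xiu → Bo
Bo → Tao

Visit order: Jae, Vic, Zoe, Mae, Cal, Rex, Xiu, Hana, Cyd, Ivy, Lou, Yul, Bo, Tao

Yul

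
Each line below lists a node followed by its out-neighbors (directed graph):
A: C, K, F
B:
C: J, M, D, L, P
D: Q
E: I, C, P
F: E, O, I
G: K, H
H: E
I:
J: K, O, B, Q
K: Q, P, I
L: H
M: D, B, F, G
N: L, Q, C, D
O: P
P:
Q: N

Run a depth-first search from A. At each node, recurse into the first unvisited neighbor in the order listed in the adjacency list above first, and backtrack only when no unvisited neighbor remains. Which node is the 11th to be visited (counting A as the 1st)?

P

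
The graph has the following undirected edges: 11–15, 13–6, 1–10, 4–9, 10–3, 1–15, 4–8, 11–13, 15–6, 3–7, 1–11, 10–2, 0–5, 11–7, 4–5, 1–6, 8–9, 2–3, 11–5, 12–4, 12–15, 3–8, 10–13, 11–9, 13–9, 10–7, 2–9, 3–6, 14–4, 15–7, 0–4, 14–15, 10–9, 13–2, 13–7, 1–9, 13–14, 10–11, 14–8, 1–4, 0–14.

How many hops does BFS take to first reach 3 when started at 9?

Level 0: 9
Level 1: 1, 2, 4, 8, 10, 11, 13
Level 2: 0, 3, 5, 6, 7, 12, 14, 15
3 first appears at level 2.

2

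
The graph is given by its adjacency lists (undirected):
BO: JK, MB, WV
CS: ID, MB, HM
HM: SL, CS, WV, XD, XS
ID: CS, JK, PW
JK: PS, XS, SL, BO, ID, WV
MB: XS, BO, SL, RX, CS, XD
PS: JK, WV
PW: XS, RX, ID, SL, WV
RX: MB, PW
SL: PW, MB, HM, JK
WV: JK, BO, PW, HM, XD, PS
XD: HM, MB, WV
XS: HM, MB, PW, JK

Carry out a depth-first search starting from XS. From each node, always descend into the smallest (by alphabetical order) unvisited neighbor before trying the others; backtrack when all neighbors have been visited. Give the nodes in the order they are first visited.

XS → HM → CS → ID → JK → BO → MB → RX → PW → SL → WV → PS → XD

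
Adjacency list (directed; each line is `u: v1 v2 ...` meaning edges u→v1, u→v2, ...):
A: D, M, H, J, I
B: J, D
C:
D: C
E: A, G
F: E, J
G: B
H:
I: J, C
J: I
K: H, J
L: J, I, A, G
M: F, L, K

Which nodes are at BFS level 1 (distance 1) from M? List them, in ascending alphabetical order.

F, K, L

Level 0: M
Level 1: F, K, L
Level 2: A, E, G, H, I, J
Level 3: B, C, D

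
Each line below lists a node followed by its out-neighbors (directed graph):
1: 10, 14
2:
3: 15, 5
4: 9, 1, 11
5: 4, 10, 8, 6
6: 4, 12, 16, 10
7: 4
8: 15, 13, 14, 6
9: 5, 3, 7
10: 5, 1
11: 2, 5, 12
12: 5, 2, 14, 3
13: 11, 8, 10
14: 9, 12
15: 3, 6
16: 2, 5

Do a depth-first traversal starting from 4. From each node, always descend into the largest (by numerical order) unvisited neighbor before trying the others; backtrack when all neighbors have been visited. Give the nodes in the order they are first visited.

4 → 11 → 12 → 14 → 9 → 7 → 5 → 10 → 1 → 8 → 15 → 6 → 16 → 2 → 3 → 13

Visit 4
4 → 11
11 → 12
12 → 14
14 → 9
9 → 7
9 → 5
5 → 10
10 → 1
5 → 8
8 → 15
15 → 6
6 → 16
16 → 2
15 → 3
8 → 13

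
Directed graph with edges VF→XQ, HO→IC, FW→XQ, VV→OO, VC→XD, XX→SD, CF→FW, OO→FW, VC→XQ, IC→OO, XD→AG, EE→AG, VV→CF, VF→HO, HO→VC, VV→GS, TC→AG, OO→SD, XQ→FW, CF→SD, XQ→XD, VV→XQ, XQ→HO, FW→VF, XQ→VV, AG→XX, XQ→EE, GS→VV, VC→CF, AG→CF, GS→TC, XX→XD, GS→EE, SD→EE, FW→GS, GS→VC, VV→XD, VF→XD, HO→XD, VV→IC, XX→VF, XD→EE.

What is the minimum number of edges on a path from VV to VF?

Level 0: VV
Level 1: CF, GS, IC, OO, XD, XQ
Level 2: AG, EE, FW, HO, SD, TC, VC
Level 3: VF, XX
VF first appears at level 3.

3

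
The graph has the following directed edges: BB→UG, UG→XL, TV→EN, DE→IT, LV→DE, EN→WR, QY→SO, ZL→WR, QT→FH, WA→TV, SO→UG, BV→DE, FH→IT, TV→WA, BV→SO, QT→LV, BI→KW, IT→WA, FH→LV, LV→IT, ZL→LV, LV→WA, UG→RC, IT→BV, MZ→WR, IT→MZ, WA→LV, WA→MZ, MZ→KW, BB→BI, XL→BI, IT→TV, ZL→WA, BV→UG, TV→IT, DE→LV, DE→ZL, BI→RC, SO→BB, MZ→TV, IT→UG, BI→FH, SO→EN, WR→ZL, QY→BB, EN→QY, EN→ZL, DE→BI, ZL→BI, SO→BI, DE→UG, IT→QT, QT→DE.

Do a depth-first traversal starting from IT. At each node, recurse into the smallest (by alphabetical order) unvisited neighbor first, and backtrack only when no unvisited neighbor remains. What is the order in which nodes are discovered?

Visit IT
IT → BV
BV → DE
DE → BI
BI → FH
FH → LV
LV → WA
WA → MZ
MZ → KW
MZ → TV
TV → EN
EN → QY
QY → BB
BB → UG
UG → RC
UG → XL
QY → SO
EN → WR
WR → ZL
IT → QT

IT, BV, DE, BI, FH, LV, WA, MZ, KW, TV, EN, QY, BB, UG, RC, XL, SO, WR, ZL, QT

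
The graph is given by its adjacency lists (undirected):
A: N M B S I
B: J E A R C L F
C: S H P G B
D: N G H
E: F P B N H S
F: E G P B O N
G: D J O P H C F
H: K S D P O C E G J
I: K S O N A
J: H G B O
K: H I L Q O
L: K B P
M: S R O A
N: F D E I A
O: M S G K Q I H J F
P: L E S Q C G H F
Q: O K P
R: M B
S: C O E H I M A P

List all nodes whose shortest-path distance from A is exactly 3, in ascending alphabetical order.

Level 0: A
Level 1: B, I, M, N, S
Level 2: C, D, E, F, H, J, K, L, O, P, R
Level 3: G, Q

G, Q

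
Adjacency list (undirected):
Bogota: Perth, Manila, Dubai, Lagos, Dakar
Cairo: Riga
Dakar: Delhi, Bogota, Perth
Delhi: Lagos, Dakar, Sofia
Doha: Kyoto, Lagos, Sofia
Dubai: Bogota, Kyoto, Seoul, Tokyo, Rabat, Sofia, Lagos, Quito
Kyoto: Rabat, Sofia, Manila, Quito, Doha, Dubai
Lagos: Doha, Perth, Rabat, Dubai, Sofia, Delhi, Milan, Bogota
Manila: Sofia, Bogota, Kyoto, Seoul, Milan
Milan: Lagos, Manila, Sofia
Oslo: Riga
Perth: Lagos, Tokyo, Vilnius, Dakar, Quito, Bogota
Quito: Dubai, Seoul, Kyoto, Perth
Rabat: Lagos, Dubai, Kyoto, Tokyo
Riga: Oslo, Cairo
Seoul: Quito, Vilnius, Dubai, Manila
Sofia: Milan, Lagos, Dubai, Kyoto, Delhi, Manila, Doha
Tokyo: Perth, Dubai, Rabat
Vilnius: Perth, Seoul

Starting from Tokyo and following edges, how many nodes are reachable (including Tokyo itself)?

BFS from Tokyo visits: Tokyo, Dubai, Perth, Rabat, Bogota, Kyoto, Lagos, Quito, Seoul, Sofia, Dakar, Vilnius, Manila, Doha, Delhi, Milan
Reachable nodes: 16 of 19 total.

16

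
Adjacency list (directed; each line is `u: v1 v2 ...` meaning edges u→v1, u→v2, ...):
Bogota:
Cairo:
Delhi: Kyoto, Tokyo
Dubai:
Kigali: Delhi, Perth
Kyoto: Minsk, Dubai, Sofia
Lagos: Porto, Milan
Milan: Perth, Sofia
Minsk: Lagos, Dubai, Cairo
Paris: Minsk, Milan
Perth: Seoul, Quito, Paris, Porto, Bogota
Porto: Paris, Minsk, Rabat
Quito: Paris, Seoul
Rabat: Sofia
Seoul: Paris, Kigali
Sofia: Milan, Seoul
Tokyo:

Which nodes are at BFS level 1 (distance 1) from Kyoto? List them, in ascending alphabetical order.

Level 0: Kyoto
Level 1: Dubai, Minsk, Sofia
Level 2: Cairo, Lagos, Milan, Seoul
Level 3: Kigali, Paris, Perth, Porto
Level 4: Bogota, Delhi, Quito, Rabat
Level 5: Tokyo

Dubai, Minsk, Sofia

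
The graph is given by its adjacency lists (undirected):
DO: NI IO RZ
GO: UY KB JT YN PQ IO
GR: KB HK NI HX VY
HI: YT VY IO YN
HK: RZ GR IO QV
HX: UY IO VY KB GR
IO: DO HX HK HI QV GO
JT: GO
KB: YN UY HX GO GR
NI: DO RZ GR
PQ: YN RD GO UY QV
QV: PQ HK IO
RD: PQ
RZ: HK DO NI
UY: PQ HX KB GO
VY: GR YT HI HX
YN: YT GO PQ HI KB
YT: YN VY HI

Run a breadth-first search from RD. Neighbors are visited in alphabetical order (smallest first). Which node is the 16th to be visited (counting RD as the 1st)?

RZ

Visit RD; enqueue PQ → queue [PQ]
Visit PQ; enqueue GO, QV, UY, YN → queue [GO, QV, UY, YN]
Visit GO; enqueue IO, JT, KB → queue [QV, UY, YN, IO, JT, KB]
Visit QV; enqueue HK → queue [UY, YN, IO, JT, KB, HK]
Visit UY; enqueue HX → queue [YN, IO, JT, KB, HK, HX]
Visit YN; enqueue HI, YT → queue [IO, JT, KB, HK, HX, HI, YT]
Visit IO; enqueue DO → queue [JT, KB, HK, HX, HI, YT, DO]
Visit JT → queue [KB, HK, HX, HI, YT, DO]
Visit KB; enqueue GR → queue [HK, HX, HI, YT, DO, GR]
Visit HK; enqueue RZ → queue [HX, HI, YT, DO, GR, RZ]
Visit HX; enqueue VY → queue [HI, YT, DO, GR, RZ, VY]
Visit HI → queue [YT, DO, GR, RZ, VY]
Visit YT → queue [DO, GR, RZ, VY]
Visit DO; enqueue NI → queue [GR, RZ, VY, NI]
Visit GR → queue [RZ, VY, NI]
Visit RZ → queue [VY, NI]
Visit VY → queue [NI]
Visit NI → queue []

Visit order: RD, PQ, GO, QV, UY, YN, IO, JT, KB, HK, HX, HI, YT, DO, GR, RZ, VY, NI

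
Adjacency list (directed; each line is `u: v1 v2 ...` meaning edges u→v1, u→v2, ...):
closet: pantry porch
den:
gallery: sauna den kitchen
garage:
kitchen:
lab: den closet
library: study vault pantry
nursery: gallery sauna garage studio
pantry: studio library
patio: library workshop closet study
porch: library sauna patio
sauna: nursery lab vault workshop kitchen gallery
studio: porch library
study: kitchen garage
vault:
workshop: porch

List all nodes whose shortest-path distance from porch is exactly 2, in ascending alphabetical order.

closet, gallery, kitchen, lab, nursery, pantry, study, vault, workshop

Level 0: porch
Level 1: library, patio, sauna
Level 2: closet, gallery, kitchen, lab, nursery, pantry, study, vault, workshop
Level 3: den, garage, studio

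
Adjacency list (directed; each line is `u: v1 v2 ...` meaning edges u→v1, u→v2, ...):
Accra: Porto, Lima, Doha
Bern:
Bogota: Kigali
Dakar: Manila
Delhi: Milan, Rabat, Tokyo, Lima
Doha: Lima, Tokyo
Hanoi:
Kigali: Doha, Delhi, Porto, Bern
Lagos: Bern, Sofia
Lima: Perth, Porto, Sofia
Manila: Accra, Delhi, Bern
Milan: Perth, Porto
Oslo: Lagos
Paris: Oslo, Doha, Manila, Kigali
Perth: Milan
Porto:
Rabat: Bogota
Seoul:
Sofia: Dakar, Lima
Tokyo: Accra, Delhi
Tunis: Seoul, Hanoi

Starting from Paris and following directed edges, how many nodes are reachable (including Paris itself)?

18

BFS from Paris visits: Paris, Oslo, Manila, Kigali, Doha, Lagos, Delhi, Bern, Accra, Porto, Tokyo, Lima, Sofia, Rabat, Milan, Perth, Dakar, Bogota
Reachable nodes: 18 of 21 total.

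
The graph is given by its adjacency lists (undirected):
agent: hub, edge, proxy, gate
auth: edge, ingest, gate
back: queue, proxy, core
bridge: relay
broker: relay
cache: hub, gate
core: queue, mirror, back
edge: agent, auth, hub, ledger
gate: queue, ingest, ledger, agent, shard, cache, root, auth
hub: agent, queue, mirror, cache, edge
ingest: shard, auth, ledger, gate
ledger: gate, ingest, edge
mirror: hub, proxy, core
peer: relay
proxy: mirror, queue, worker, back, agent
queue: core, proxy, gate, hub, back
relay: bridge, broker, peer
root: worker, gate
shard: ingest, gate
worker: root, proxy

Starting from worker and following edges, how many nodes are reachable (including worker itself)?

16

BFS from worker visits: worker, root, proxy, gate, mirror, queue, back, agent, ingest, ledger, shard, cache, auth, hub, core, edge
Reachable nodes: 16 of 20 total.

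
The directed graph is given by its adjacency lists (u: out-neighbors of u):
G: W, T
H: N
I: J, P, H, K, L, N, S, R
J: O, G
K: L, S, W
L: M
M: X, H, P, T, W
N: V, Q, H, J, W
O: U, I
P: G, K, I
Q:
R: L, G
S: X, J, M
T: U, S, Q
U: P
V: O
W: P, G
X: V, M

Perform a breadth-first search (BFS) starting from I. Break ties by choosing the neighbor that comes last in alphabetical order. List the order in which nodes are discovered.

Visit I; enqueue S, R, P, N, L, K, J, H → queue [S, R, P, N, L, K, J, H]
Visit S; enqueue X, M → queue [R, P, N, L, K, J, H, X, M]
Visit R; enqueue G → queue [P, N, L, K, J, H, X, M, G]
Visit P → queue [N, L, K, J, H, X, M, G]
Visit N; enqueue W, V, Q → queue [L, K, J, H, X, M, G, W, V, Q]
Visit L → queue [K, J, H, X, M, G, W, V, Q]
Visit K → queue [J, H, X, M, G, W, V, Q]
Visit J; enqueue O → queue [H, X, M, G, W, V, Q, O]
Visit H → queue [X, M, G, W, V, Q, O]
Visit X → queue [M, G, W, V, Q, O]
Visit M; enqueue T → queue [G, W, V, Q, O, T]
Visit G → queue [W, V, Q, O, T]
Visit W → queue [V, Q, O, T]
Visit V → queue [Q, O, T]
Visit Q → queue [O, T]
Visit O; enqueue U → queue [T, U]
Visit T → queue [U]
Visit U → queue []

I -> S -> R -> P -> N -> L -> K -> J -> H -> X -> M -> G -> W -> V -> Q -> O -> T -> U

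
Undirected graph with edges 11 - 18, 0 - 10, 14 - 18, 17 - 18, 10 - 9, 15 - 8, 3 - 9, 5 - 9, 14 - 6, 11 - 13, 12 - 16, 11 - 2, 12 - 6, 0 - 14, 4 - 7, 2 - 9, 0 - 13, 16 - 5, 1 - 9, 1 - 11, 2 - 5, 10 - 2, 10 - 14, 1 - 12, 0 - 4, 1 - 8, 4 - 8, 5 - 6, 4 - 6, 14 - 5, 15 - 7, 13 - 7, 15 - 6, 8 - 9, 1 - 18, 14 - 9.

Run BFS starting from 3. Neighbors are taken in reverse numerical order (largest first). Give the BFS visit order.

3 9 14 10 8 5 2 1 18 6 0 15 4 16 11 12 17 13 7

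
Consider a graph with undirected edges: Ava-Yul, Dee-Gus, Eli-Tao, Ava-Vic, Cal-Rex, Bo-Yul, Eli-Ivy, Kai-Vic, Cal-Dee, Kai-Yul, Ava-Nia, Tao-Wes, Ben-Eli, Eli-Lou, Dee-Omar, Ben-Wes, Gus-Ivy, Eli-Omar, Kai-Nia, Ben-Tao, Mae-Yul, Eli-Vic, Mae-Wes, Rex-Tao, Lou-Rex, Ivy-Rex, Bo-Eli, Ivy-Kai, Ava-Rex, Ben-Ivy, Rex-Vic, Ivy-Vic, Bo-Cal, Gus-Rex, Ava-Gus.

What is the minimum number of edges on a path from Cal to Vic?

Level 0: Cal
Level 1: Bo, Dee, Rex
Level 2: Ava, Eli, Gus, Ivy, Lou, Omar, Tao, Vic, Yul
Level 3: Ben, Kai, Mae, Nia, Wes
Vic first appears at level 2.

2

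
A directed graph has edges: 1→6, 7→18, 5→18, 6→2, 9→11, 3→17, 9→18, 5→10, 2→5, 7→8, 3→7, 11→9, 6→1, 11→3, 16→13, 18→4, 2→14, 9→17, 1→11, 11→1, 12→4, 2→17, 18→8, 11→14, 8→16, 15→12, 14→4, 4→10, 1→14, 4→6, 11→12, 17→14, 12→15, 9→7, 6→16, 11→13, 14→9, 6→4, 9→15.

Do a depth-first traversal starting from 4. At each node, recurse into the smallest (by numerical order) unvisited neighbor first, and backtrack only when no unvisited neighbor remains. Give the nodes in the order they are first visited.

Visit 4
4 → 6
6 → 1
1 → 11
11 → 3
3 → 7
7 → 8
8 → 16
16 → 13
7 → 18
3 → 17
17 → 14
14 → 9
9 → 15
15 → 12
6 → 2
2 → 5
5 → 10

4 6 1 11 3 7 8 16 13 18 17 14 9 15 12 2 5 10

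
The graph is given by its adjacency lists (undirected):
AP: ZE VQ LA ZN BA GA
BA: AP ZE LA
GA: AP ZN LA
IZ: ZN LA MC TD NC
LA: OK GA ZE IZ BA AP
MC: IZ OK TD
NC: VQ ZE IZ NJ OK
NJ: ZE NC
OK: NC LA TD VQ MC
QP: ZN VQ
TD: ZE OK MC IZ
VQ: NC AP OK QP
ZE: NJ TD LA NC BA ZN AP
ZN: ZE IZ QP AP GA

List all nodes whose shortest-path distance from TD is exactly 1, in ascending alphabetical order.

IZ, MC, OK, ZE

Level 0: TD
Level 1: IZ, MC, OK, ZE
Level 2: AP, BA, LA, NC, NJ, VQ, ZN
Level 3: GA, QP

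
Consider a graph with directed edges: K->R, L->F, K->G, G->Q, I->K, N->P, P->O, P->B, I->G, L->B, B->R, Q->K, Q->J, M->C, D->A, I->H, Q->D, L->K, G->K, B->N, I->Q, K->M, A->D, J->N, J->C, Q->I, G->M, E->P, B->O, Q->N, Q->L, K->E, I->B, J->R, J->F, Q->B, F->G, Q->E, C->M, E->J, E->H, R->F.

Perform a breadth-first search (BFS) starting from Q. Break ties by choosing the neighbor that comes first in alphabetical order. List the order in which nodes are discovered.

Q -> B -> D -> E -> I -> J -> K -> L -> N -> O -> R -> A -> H -> P -> G -> C -> F -> M

Visit Q; enqueue B, D, E, I, J, K, L, N → queue [B, D, E, I, J, K, L, N]
Visit B; enqueue O, R → queue [D, E, I, J, K, L, N, O, R]
Visit D; enqueue A → queue [E, I, J, K, L, N, O, R, A]
Visit E; enqueue H, P → queue [I, J, K, L, N, O, R, A, H, P]
Visit I; enqueue G → queue [J, K, L, N, O, R, A, H, P, G]
Visit J; enqueue C, F → queue [K, L, N, O, R, A, H, P, G, C, F]
Visit K; enqueue M → queue [L, N, O, R, A, H, P, G, C, F, M]
Visit L → queue [N, O, R, A, H, P, G, C, F, M]
Visit N → queue [O, R, A, H, P, G, C, F, M]
Visit O → queue [R, A, H, P, G, C, F, M]
Visit R → queue [A, H, P, G, C, F, M]
Visit A → queue [H, P, G, C, F, M]
Visit H → queue [P, G, C, F, M]
Visit P → queue [G, C, F, M]
Visit G → queue [C, F, M]
Visit C → queue [F, M]
Visit F → queue [M]
Visit M → queue []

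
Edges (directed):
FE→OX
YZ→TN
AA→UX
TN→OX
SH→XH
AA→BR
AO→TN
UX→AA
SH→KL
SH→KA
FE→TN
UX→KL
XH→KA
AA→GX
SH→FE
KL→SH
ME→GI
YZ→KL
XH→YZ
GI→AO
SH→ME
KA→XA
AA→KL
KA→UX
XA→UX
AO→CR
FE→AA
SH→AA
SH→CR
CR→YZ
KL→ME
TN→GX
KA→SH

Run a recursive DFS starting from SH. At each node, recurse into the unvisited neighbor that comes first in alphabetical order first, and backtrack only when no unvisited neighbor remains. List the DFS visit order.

Visit SH
SH → AA
AA → BR
AA → GX
AA → KL
KL → ME
ME → GI
GI → AO
AO → CR
CR → YZ
YZ → TN
TN → OX
AA → UX
SH → FE
SH → KA
KA → XA
SH → XH

SH -> AA -> BR -> GX -> KL -> ME -> GI -> AO -> CR -> YZ -> TN -> OX -> UX -> FE -> KA -> XA -> XH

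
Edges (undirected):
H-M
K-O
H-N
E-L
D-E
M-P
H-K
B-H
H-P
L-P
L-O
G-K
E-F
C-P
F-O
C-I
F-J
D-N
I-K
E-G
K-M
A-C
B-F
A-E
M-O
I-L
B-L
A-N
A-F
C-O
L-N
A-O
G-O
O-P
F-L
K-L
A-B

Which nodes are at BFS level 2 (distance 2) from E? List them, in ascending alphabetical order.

Level 0: E
Level 1: A, D, F, G, L
Level 2: B, C, I, J, K, N, O, P
Level 3: H, M

B, C, I, J, K, N, O, P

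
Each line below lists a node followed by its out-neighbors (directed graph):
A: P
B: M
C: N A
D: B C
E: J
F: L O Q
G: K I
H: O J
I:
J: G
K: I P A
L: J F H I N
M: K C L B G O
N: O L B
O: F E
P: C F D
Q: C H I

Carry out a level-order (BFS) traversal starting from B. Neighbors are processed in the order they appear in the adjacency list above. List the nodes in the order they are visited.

Visit B; enqueue M → queue [M]
Visit M; enqueue K, C, L, G, O → queue [K, C, L, G, O]
Visit K; enqueue I, P, A → queue [C, L, G, O, I, P, A]
Visit C; enqueue N → queue [L, G, O, I, P, A, N]
Visit L; enqueue J, F, H → queue [G, O, I, P, A, N, J, F, H]
Visit G → queue [O, I, P, A, N, J, F, H]
Visit O; enqueue E → queue [I, P, A, N, J, F, H, E]
Visit I → queue [P, A, N, J, F, H, E]
Visit P; enqueue D → queue [A, N, J, F, H, E, D]
Visit A → queue [N, J, F, H, E, D]
Visit N → queue [J, F, H, E, D]
Visit J → queue [F, H, E, D]
Visit F; enqueue Q → queue [H, E, D, Q]
Visit H → queue [E, D, Q]
Visit E → queue [D, Q]
Visit D → queue [Q]
Visit Q → queue []

B M K C L G O I P A N J F H E D Q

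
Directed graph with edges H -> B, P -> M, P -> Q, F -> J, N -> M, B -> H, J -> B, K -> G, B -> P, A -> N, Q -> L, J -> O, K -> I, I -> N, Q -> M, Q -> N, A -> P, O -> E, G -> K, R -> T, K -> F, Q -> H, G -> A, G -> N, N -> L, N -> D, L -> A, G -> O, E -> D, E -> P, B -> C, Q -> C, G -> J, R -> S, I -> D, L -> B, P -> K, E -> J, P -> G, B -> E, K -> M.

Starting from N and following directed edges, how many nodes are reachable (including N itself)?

BFS from N visits: N, M, L, D, B, A, P, H, E, C, Q, K, G, J, I, F, O
Reachable nodes: 17 of 20 total.

17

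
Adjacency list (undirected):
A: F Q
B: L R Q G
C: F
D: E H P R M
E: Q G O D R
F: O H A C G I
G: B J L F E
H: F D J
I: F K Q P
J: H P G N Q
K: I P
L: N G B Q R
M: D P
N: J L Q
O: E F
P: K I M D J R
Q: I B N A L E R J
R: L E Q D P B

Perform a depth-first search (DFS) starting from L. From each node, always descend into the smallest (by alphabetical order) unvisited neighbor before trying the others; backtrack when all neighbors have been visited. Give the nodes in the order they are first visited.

Visit L
L → B
B → G
G → E
E → D
D → H
H → F
F → A
A → Q
Q → I
I → K
K → P
P → J
J → N
P → M
P → R
F → C
F → O

L, B, G, E, D, H, F, A, Q, I, K, P, J, N, M, R, C, O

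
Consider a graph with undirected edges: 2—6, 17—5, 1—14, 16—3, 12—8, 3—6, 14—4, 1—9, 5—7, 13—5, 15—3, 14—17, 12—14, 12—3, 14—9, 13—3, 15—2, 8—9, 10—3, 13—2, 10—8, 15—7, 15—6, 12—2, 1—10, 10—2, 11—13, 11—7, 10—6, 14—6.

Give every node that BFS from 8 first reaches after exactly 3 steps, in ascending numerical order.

4, 13, 15, 16, 17

Level 0: 8
Level 1: 9, 10, 12
Level 2: 1, 2, 3, 6, 14
Level 3: 4, 13, 15, 16, 17
Level 4: 5, 7, 11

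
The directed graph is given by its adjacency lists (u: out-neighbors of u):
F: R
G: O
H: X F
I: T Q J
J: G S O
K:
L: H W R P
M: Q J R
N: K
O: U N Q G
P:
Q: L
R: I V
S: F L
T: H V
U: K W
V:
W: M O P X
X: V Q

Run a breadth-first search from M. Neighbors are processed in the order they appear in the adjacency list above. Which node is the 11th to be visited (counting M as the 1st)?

Visit M; enqueue Q, J, R → queue [Q, J, R]
Visit Q; enqueue L → queue [J, R, L]
Visit J; enqueue G, S, O → queue [R, L, G, S, O]
Visit R; enqueue I, V → queue [L, G, S, O, I, V]
Visit L; enqueue H, W, P → queue [G, S, O, I, V, H, W, P]
Visit G → queue [S, O, I, V, H, W, P]
Visit S; enqueue F → queue [O, I, V, H, W, P, F]
Visit O; enqueue U, N → queue [I, V, H, W, P, F, U, N]
Visit I; enqueue T → queue [V, H, W, P, F, U, N, T]
Visit V → queue [H, W, P, F, U, N, T]
Visit H; enqueue X → queue [W, P, F, U, N, T, X]
Visit W → queue [P, F, U, N, T, X]
Visit P → queue [F, U, N, T, X]
Visit F → queue [U, N, T, X]
Visit U; enqueue K → queue [N, T, X, K]
Visit N → queue [T, X, K]
Visit T → queue [X, K]
Visit X → queue [K]
Visit K → queue []

Visit order: M, Q, J, R, L, G, S, O, I, V, H, W, P, F, U, N, T, X, K

H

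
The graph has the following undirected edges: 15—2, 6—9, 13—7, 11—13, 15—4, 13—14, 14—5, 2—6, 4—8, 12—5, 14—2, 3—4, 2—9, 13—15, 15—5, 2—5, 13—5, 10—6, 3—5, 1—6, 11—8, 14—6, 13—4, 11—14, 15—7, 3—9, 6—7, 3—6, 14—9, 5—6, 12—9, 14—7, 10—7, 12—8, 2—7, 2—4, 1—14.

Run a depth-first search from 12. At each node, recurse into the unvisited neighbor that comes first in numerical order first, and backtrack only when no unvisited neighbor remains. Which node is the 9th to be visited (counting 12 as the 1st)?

Visit 12
12 → 5
5 → 2
2 → 4
4 → 3
3 → 6
6 → 1
1 → 14
14 → 7
7 → 10
7 → 13
13 → 11
11 → 8
13 → 15
14 → 9

Visit order: 12, 5, 2, 4, 3, 6, 1, 14, 7, 10, 13, 11, 8, 15, 9

7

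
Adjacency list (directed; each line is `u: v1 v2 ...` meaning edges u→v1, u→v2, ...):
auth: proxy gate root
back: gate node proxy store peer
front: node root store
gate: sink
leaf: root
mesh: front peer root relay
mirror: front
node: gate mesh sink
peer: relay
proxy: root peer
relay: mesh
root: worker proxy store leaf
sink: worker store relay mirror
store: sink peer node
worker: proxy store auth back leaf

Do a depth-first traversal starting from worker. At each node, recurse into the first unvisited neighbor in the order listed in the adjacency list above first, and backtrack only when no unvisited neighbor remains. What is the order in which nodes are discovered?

worker → proxy → root → store → sink → relay → mesh → front → node → gate → peer → mirror → leaf → auth → back

Visit worker
worker → proxy
proxy → root
root → store
store → sink
sink → relay
relay → mesh
mesh → front
front → node
node → gate
mesh → peer
sink → mirror
root → leaf
worker → auth
worker → back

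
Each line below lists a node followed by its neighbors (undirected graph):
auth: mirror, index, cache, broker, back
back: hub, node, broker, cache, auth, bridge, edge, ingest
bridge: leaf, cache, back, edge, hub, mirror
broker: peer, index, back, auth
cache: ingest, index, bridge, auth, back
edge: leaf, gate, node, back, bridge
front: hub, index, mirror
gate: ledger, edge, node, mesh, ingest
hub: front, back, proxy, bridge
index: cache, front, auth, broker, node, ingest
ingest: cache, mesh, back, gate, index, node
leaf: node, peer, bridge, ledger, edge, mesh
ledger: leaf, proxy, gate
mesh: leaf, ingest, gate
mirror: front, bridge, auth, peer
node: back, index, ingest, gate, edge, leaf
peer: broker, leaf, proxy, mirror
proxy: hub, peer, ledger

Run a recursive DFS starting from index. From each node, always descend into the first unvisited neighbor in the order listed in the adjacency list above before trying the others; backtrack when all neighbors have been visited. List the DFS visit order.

index -> cache -> ingest -> mesh -> leaf -> node -> back -> hub -> front -> mirror -> bridge -> edge -> gate -> ledger -> proxy -> peer -> broker -> auth

Visit index
index → cache
cache → ingest
ingest → mesh
mesh → leaf
leaf → node
node → back
back → hub
hub → front
front → mirror
mirror → bridge
bridge → edge
edge → gate
gate → ledger
ledger → proxy
proxy → peer
peer → broker
broker → auth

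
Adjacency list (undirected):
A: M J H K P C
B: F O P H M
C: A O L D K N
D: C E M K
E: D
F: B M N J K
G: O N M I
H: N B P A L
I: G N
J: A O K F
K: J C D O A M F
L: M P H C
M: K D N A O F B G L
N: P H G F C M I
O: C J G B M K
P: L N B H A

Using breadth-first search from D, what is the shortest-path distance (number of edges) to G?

2

Level 0: D
Level 1: C, E, K, M
Level 2: A, B, F, G, J, L, N, O
Level 3: H, I, P
G first appears at level 2.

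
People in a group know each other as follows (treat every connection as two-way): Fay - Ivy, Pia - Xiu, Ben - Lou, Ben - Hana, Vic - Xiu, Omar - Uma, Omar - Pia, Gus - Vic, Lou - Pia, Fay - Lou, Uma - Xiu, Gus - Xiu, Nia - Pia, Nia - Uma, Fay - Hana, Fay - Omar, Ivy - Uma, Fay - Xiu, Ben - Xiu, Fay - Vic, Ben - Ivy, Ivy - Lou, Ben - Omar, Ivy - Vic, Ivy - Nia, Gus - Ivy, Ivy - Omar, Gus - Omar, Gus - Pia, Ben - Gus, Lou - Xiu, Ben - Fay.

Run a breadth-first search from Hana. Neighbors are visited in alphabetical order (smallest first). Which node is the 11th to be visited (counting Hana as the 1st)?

Visit Hana; enqueue Ben, Fay → queue [Ben, Fay]
Visit Ben; enqueue Gus, Ivy, Lou, Omar, Xiu → queue [Fay, Gus, Ivy, Lou, Omar, Xiu]
Visit Fay; enqueue Vic → queue [Gus, Ivy, Lou, Omar, Xiu, Vic]
Visit Gus; enqueue Pia → queue [Ivy, Lou, Omar, Xiu, Vic, Pia]
Visit Ivy; enqueue Nia, Uma → queue [Lou, Omar, Xiu, Vic, Pia, Nia, Uma]
Visit Lou → queue [Omar, Xiu, Vic, Pia, Nia, Uma]
Visit Omar → queue [Xiu, Vic, Pia, Nia, Uma]
Visit Xiu → queue [Vic, Pia, Nia, Uma]
Visit Vic → queue [Pia, Nia, Uma]
Visit Pia → queue [Nia, Uma]
Visit Nia → queue [Uma]
Visit Uma → queue []

Visit order: Hana, Ben, Fay, Gus, Ivy, Lou, Omar, Xiu, Vic, Pia, Nia, Uma

Nia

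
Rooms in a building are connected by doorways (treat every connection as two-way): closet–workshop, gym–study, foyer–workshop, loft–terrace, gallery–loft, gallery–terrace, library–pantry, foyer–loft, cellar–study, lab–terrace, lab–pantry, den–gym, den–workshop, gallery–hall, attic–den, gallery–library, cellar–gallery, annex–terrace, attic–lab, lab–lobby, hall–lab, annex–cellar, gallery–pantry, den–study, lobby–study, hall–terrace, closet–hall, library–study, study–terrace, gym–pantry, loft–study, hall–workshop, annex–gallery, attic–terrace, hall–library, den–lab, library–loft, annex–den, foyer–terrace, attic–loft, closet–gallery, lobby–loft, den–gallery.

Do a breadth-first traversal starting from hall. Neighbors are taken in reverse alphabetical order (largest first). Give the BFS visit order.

hall, workshop, terrace, library, lab, gallery, closet, foyer, den, study, loft, attic, annex, pantry, lobby, cellar, gym

Visit hall; enqueue workshop, terrace, library, lab, gallery, closet → queue [workshop, terrace, library, lab, gallery, closet]
Visit workshop; enqueue foyer, den → queue [terrace, library, lab, gallery, closet, foyer, den]
Visit terrace; enqueue study, loft, attic, annex → queue [library, lab, gallery, closet, foyer, den, study, loft, attic, annex]
Visit library; enqueue pantry → queue [lab, gallery, closet, foyer, den, study, loft, attic, annex, pantry]
Visit lab; enqueue lobby → queue [gallery, closet, foyer, den, study, loft, attic, annex, pantry, lobby]
Visit gallery; enqueue cellar → queue [closet, foyer, den, study, loft, attic, annex, pantry, lobby, cellar]
Visit closet → queue [foyer, den, study, loft, attic, annex, pantry, lobby, cellar]
Visit foyer → queue [den, study, loft, attic, annex, pantry, lobby, cellar]
Visit den; enqueue gym → queue [study, loft, attic, annex, pantry, lobby, cellar, gym]
Visit study → queue [loft, attic, annex, pantry, lobby, cellar, gym]
Visit loft → queue [attic, annex, pantry, lobby, cellar, gym]
Visit attic → queue [annex, pantry, lobby, cellar, gym]
Visit annex → queue [pantry, lobby, cellar, gym]
Visit pantry → queue [lobby, cellar, gym]
Visit lobby → queue [cellar, gym]
Visit cellar → queue [gym]
Visit gym → queue []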